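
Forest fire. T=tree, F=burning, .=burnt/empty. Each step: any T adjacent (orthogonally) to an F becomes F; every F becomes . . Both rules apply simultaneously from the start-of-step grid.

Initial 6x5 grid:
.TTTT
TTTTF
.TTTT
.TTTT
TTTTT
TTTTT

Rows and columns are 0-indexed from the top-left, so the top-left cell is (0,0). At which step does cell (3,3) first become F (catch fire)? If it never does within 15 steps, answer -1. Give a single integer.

Step 1: cell (3,3)='T' (+3 fires, +1 burnt)
Step 2: cell (3,3)='T' (+4 fires, +3 burnt)
Step 3: cell (3,3)='F' (+5 fires, +4 burnt)
  -> target ignites at step 3
Step 4: cell (3,3)='.' (+6 fires, +5 burnt)
Step 5: cell (3,3)='.' (+3 fires, +6 burnt)
Step 6: cell (3,3)='.' (+2 fires, +3 burnt)
Step 7: cell (3,3)='.' (+2 fires, +2 burnt)
Step 8: cell (3,3)='.' (+1 fires, +2 burnt)
Step 9: cell (3,3)='.' (+0 fires, +1 burnt)
  fire out at step 9

3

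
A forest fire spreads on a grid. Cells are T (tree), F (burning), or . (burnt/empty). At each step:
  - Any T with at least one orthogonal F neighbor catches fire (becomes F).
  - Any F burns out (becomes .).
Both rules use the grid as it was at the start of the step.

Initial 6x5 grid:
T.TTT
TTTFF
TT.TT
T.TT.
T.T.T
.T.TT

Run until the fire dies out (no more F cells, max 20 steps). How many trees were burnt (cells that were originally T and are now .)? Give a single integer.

Step 1: +5 fires, +2 burnt (F count now 5)
Step 2: +3 fires, +5 burnt (F count now 3)
Step 3: +3 fires, +3 burnt (F count now 3)
Step 4: +3 fires, +3 burnt (F count now 3)
Step 5: +1 fires, +3 burnt (F count now 1)
Step 6: +1 fires, +1 burnt (F count now 1)
Step 7: +0 fires, +1 burnt (F count now 0)
Fire out after step 7
Initially T: 20, now '.': 26
Total burnt (originally-T cells now '.'): 16

Answer: 16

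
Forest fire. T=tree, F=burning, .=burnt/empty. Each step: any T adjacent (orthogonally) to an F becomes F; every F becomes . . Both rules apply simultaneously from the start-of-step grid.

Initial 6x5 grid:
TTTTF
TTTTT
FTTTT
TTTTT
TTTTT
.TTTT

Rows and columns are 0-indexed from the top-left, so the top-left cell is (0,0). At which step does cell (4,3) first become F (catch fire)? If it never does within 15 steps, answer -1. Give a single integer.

Step 1: cell (4,3)='T' (+5 fires, +2 burnt)
Step 2: cell (4,3)='T' (+8 fires, +5 burnt)
Step 3: cell (4,3)='T' (+6 fires, +8 burnt)
Step 4: cell (4,3)='T' (+4 fires, +6 burnt)
Step 5: cell (4,3)='F' (+3 fires, +4 burnt)
  -> target ignites at step 5
Step 6: cell (4,3)='.' (+1 fires, +3 burnt)
Step 7: cell (4,3)='.' (+0 fires, +1 burnt)
  fire out at step 7

5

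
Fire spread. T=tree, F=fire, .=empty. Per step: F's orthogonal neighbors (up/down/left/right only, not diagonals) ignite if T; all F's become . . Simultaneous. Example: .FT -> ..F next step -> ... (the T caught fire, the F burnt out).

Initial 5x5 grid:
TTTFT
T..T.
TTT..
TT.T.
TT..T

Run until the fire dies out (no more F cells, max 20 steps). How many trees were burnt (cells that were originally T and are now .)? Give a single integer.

Step 1: +3 fires, +1 burnt (F count now 3)
Step 2: +1 fires, +3 burnt (F count now 1)
Step 3: +1 fires, +1 burnt (F count now 1)
Step 4: +1 fires, +1 burnt (F count now 1)
Step 5: +1 fires, +1 burnt (F count now 1)
Step 6: +2 fires, +1 burnt (F count now 2)
Step 7: +3 fires, +2 burnt (F count now 3)
Step 8: +1 fires, +3 burnt (F count now 1)
Step 9: +0 fires, +1 burnt (F count now 0)
Fire out after step 9
Initially T: 15, now '.': 23
Total burnt (originally-T cells now '.'): 13

Answer: 13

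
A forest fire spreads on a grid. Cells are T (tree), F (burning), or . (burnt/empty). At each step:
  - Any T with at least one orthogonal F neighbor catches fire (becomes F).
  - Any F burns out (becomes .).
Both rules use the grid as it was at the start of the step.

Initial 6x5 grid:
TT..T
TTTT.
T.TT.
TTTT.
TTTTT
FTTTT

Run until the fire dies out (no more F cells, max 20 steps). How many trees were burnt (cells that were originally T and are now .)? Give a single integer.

Answer: 22

Derivation:
Step 1: +2 fires, +1 burnt (F count now 2)
Step 2: +3 fires, +2 burnt (F count now 3)
Step 3: +4 fires, +3 burnt (F count now 4)
Step 4: +4 fires, +4 burnt (F count now 4)
Step 5: +5 fires, +4 burnt (F count now 5)
Step 6: +3 fires, +5 burnt (F count now 3)
Step 7: +1 fires, +3 burnt (F count now 1)
Step 8: +0 fires, +1 burnt (F count now 0)
Fire out after step 8
Initially T: 23, now '.': 29
Total burnt (originally-T cells now '.'): 22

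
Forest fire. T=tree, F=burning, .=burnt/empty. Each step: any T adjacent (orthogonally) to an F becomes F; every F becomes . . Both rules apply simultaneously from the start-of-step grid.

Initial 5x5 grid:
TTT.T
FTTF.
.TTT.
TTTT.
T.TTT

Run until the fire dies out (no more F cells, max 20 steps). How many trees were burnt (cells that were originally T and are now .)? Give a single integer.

Step 1: +4 fires, +2 burnt (F count now 4)
Step 2: +5 fires, +4 burnt (F count now 5)
Step 3: +3 fires, +5 burnt (F count now 3)
Step 4: +3 fires, +3 burnt (F count now 3)
Step 5: +1 fires, +3 burnt (F count now 1)
Step 6: +0 fires, +1 burnt (F count now 0)
Fire out after step 6
Initially T: 17, now '.': 24
Total burnt (originally-T cells now '.'): 16

Answer: 16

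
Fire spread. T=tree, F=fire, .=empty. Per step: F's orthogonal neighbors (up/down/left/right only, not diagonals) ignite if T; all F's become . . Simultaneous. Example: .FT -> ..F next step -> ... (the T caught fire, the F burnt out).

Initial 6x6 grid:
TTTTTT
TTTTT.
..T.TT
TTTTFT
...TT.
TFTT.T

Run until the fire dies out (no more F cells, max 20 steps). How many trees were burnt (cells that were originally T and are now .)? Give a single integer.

Answer: 24

Derivation:
Step 1: +6 fires, +2 burnt (F count now 6)
Step 2: +5 fires, +6 burnt (F count now 5)
Step 3: +4 fires, +5 burnt (F count now 4)
Step 4: +4 fires, +4 burnt (F count now 4)
Step 5: +2 fires, +4 burnt (F count now 2)
Step 6: +2 fires, +2 burnt (F count now 2)
Step 7: +1 fires, +2 burnt (F count now 1)
Step 8: +0 fires, +1 burnt (F count now 0)
Fire out after step 8
Initially T: 25, now '.': 35
Total burnt (originally-T cells now '.'): 24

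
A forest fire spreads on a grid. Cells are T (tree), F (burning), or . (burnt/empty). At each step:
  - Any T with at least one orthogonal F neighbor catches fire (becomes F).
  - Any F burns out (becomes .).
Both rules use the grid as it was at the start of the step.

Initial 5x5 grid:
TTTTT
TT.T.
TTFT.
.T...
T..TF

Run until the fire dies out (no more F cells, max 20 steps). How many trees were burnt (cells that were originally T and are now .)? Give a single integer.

Step 1: +3 fires, +2 burnt (F count now 3)
Step 2: +4 fires, +3 burnt (F count now 4)
Step 3: +3 fires, +4 burnt (F count now 3)
Step 4: +3 fires, +3 burnt (F count now 3)
Step 5: +0 fires, +3 burnt (F count now 0)
Fire out after step 5
Initially T: 14, now '.': 24
Total burnt (originally-T cells now '.'): 13

Answer: 13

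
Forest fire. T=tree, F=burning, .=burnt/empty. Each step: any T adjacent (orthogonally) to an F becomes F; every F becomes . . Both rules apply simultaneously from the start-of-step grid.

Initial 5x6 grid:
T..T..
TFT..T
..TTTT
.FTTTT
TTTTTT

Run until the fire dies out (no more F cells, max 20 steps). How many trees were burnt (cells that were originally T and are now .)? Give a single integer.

Step 1: +4 fires, +2 burnt (F count now 4)
Step 2: +5 fires, +4 burnt (F count now 5)
Step 3: +3 fires, +5 burnt (F count now 3)
Step 4: +3 fires, +3 burnt (F count now 3)
Step 5: +2 fires, +3 burnt (F count now 2)
Step 6: +1 fires, +2 burnt (F count now 1)
Step 7: +0 fires, +1 burnt (F count now 0)
Fire out after step 7
Initially T: 19, now '.': 29
Total burnt (originally-T cells now '.'): 18

Answer: 18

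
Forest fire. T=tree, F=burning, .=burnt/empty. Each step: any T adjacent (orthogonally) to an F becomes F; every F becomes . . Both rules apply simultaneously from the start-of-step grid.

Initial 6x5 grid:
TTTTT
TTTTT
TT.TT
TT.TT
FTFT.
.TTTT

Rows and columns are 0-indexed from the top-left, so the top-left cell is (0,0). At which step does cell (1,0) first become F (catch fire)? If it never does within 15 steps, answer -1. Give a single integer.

Step 1: cell (1,0)='T' (+4 fires, +2 burnt)
Step 2: cell (1,0)='T' (+5 fires, +4 burnt)
Step 3: cell (1,0)='F' (+5 fires, +5 burnt)
  -> target ignites at step 3
Step 4: cell (1,0)='.' (+4 fires, +5 burnt)
Step 5: cell (1,0)='.' (+4 fires, +4 burnt)
Step 6: cell (1,0)='.' (+2 fires, +4 burnt)
Step 7: cell (1,0)='.' (+0 fires, +2 burnt)
  fire out at step 7

3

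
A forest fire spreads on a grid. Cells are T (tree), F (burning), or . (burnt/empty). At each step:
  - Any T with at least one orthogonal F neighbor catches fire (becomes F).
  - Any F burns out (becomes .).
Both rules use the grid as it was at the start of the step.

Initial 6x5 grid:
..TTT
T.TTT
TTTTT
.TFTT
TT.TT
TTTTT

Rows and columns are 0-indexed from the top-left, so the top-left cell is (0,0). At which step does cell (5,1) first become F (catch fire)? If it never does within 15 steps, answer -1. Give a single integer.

Step 1: cell (5,1)='T' (+3 fires, +1 burnt)
Step 2: cell (5,1)='T' (+6 fires, +3 burnt)
Step 3: cell (5,1)='F' (+8 fires, +6 burnt)
  -> target ignites at step 3
Step 4: cell (5,1)='.' (+6 fires, +8 burnt)
Step 5: cell (5,1)='.' (+1 fires, +6 burnt)
Step 6: cell (5,1)='.' (+0 fires, +1 burnt)
  fire out at step 6

3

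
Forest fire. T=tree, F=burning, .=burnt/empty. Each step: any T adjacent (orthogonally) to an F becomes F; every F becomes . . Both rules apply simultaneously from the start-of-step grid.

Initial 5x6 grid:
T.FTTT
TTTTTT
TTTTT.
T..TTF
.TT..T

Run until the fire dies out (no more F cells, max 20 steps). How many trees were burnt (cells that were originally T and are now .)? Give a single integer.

Step 1: +4 fires, +2 burnt (F count now 4)
Step 2: +6 fires, +4 burnt (F count now 6)
Step 3: +5 fires, +6 burnt (F count now 5)
Step 4: +3 fires, +5 burnt (F count now 3)
Step 5: +1 fires, +3 burnt (F count now 1)
Step 6: +0 fires, +1 burnt (F count now 0)
Fire out after step 6
Initially T: 21, now '.': 28
Total burnt (originally-T cells now '.'): 19

Answer: 19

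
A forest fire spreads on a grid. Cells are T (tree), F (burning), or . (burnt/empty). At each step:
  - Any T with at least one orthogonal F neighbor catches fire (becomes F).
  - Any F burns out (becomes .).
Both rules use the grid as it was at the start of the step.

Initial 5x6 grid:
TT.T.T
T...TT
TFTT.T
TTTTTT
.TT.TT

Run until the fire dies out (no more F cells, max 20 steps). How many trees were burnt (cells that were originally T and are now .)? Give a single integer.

Step 1: +3 fires, +1 burnt (F count now 3)
Step 2: +5 fires, +3 burnt (F count now 5)
Step 3: +3 fires, +5 burnt (F count now 3)
Step 4: +2 fires, +3 burnt (F count now 2)
Step 5: +2 fires, +2 burnt (F count now 2)
Step 6: +2 fires, +2 burnt (F count now 2)
Step 7: +1 fires, +2 burnt (F count now 1)
Step 8: +2 fires, +1 burnt (F count now 2)
Step 9: +0 fires, +2 burnt (F count now 0)
Fire out after step 9
Initially T: 21, now '.': 29
Total burnt (originally-T cells now '.'): 20

Answer: 20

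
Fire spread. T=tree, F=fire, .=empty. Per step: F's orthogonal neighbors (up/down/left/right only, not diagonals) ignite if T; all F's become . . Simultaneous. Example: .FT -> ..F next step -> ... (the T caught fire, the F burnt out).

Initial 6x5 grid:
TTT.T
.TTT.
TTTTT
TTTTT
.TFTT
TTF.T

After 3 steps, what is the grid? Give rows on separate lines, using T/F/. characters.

Step 1: 4 trees catch fire, 2 burn out
  TTT.T
  .TTT.
  TTTTT
  TTFTT
  .F.FT
  TF..T
Step 2: 5 trees catch fire, 4 burn out
  TTT.T
  .TTT.
  TTFTT
  TF.FT
  ....F
  F...T
Step 3: 6 trees catch fire, 5 burn out
  TTT.T
  .TFT.
  TF.FT
  F...F
  .....
  ....F

TTT.T
.TFT.
TF.FT
F...F
.....
....F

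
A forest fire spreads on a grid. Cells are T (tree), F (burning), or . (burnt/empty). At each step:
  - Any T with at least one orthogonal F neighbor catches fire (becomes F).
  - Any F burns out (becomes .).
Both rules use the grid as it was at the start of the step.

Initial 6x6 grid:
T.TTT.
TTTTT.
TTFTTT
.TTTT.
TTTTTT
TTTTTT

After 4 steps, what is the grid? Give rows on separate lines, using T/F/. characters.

Step 1: 4 trees catch fire, 1 burn out
  T.TTT.
  TTFTT.
  TF.FTT
  .TFTT.
  TTTTTT
  TTTTTT
Step 2: 8 trees catch fire, 4 burn out
  T.FTT.
  TF.FT.
  F...FT
  .F.FT.
  TTFTTT
  TTTTTT
Step 3: 8 trees catch fire, 8 burn out
  T..FT.
  F...F.
  .....F
  ....F.
  TF.FTT
  TTFTTT
Step 4: 6 trees catch fire, 8 burn out
  F...F.
  ......
  ......
  ......
  F...FT
  TF.FTT

F...F.
......
......
......
F...FT
TF.FTT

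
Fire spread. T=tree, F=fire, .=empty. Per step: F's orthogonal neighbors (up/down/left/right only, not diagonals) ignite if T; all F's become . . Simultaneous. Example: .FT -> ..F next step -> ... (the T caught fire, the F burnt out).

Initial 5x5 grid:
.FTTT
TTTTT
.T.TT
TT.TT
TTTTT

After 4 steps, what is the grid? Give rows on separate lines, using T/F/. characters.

Step 1: 2 trees catch fire, 1 burn out
  ..FTT
  TFTTT
  .T.TT
  TT.TT
  TTTTT
Step 2: 4 trees catch fire, 2 burn out
  ...FT
  F.FTT
  .F.TT
  TT.TT
  TTTTT
Step 3: 3 trees catch fire, 4 burn out
  ....F
  ...FT
  ...TT
  TF.TT
  TTTTT
Step 4: 4 trees catch fire, 3 burn out
  .....
  ....F
  ...FT
  F..TT
  TFTTT

.....
....F
...FT
F..TT
TFTTT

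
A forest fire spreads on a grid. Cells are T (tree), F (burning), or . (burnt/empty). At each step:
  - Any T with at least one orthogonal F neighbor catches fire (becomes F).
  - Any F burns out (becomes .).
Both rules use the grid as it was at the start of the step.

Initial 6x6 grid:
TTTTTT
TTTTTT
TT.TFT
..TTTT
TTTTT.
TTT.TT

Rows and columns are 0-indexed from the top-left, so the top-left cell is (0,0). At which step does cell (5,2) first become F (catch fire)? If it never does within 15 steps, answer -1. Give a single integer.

Step 1: cell (5,2)='T' (+4 fires, +1 burnt)
Step 2: cell (5,2)='T' (+6 fires, +4 burnt)
Step 3: cell (5,2)='T' (+6 fires, +6 burnt)
Step 4: cell (5,2)='T' (+4 fires, +6 burnt)
Step 5: cell (5,2)='F' (+5 fires, +4 burnt)
  -> target ignites at step 5
Step 6: cell (5,2)='.' (+4 fires, +5 burnt)
Step 7: cell (5,2)='.' (+1 fires, +4 burnt)
Step 8: cell (5,2)='.' (+0 fires, +1 burnt)
  fire out at step 8

5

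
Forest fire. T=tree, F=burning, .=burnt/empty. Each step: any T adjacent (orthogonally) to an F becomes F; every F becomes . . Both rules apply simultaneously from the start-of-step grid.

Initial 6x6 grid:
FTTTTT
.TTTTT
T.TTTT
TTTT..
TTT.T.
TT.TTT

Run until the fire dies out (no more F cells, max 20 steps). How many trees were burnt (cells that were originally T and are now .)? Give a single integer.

Answer: 24

Derivation:
Step 1: +1 fires, +1 burnt (F count now 1)
Step 2: +2 fires, +1 burnt (F count now 2)
Step 3: +2 fires, +2 burnt (F count now 2)
Step 4: +3 fires, +2 burnt (F count now 3)
Step 5: +4 fires, +3 burnt (F count now 4)
Step 6: +5 fires, +4 burnt (F count now 5)
Step 7: +3 fires, +5 burnt (F count now 3)
Step 8: +3 fires, +3 burnt (F count now 3)
Step 9: +1 fires, +3 burnt (F count now 1)
Step 10: +0 fires, +1 burnt (F count now 0)
Fire out after step 10
Initially T: 28, now '.': 32
Total burnt (originally-T cells now '.'): 24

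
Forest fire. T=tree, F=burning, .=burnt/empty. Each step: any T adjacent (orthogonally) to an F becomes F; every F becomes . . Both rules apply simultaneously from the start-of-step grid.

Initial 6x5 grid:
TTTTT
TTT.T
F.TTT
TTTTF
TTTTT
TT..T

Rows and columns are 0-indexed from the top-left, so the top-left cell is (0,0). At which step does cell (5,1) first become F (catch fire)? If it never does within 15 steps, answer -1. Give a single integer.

Step 1: cell (5,1)='T' (+5 fires, +2 burnt)
Step 2: cell (5,1)='T' (+9 fires, +5 burnt)
Step 3: cell (5,1)='T' (+7 fires, +9 burnt)
Step 4: cell (5,1)='F' (+3 fires, +7 burnt)
  -> target ignites at step 4
Step 5: cell (5,1)='.' (+0 fires, +3 burnt)
  fire out at step 5

4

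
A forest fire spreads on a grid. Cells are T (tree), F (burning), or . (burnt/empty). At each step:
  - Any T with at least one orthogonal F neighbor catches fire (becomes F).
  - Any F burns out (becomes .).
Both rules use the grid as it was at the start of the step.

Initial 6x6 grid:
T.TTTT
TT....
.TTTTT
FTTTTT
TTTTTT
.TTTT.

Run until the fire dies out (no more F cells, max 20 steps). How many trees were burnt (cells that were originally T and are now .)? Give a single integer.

Answer: 23

Derivation:
Step 1: +2 fires, +1 burnt (F count now 2)
Step 2: +3 fires, +2 burnt (F count now 3)
Step 3: +5 fires, +3 burnt (F count now 5)
Step 4: +5 fires, +5 burnt (F count now 5)
Step 5: +5 fires, +5 burnt (F count now 5)
Step 6: +3 fires, +5 burnt (F count now 3)
Step 7: +0 fires, +3 burnt (F count now 0)
Fire out after step 7
Initially T: 27, now '.': 32
Total burnt (originally-T cells now '.'): 23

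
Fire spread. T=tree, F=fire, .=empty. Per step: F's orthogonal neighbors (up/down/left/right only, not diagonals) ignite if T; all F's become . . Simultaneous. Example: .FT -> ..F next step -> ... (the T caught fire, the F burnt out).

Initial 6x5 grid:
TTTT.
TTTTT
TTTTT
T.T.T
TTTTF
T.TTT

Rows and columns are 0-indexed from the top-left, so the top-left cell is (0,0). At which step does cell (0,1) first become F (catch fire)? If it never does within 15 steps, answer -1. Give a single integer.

Step 1: cell (0,1)='T' (+3 fires, +1 burnt)
Step 2: cell (0,1)='T' (+3 fires, +3 burnt)
Step 3: cell (0,1)='T' (+5 fires, +3 burnt)
Step 4: cell (0,1)='T' (+3 fires, +5 burnt)
Step 5: cell (0,1)='T' (+5 fires, +3 burnt)
Step 6: cell (0,1)='T' (+3 fires, +5 burnt)
Step 7: cell (0,1)='F' (+2 fires, +3 burnt)
  -> target ignites at step 7
Step 8: cell (0,1)='.' (+1 fires, +2 burnt)
Step 9: cell (0,1)='.' (+0 fires, +1 burnt)
  fire out at step 9

7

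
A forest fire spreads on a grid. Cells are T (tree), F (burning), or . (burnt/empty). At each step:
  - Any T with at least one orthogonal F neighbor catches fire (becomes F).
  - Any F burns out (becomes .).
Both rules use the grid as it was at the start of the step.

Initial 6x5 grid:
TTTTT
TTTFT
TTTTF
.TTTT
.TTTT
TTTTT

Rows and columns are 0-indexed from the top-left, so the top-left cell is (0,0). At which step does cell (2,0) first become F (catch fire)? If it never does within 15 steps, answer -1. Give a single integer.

Step 1: cell (2,0)='T' (+5 fires, +2 burnt)
Step 2: cell (2,0)='T' (+6 fires, +5 burnt)
Step 3: cell (2,0)='T' (+6 fires, +6 burnt)
Step 4: cell (2,0)='F' (+5 fires, +6 burnt)
  -> target ignites at step 4
Step 5: cell (2,0)='.' (+2 fires, +5 burnt)
Step 6: cell (2,0)='.' (+1 fires, +2 burnt)
Step 7: cell (2,0)='.' (+1 fires, +1 burnt)
Step 8: cell (2,0)='.' (+0 fires, +1 burnt)
  fire out at step 8

4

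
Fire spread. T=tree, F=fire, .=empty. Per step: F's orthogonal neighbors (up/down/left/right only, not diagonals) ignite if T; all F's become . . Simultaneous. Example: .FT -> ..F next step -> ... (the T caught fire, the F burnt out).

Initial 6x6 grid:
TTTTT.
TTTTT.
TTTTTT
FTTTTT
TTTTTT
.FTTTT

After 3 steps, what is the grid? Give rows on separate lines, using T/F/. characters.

Step 1: 5 trees catch fire, 2 burn out
  TTTTT.
  TTTTT.
  FTTTTT
  .FTTTT
  FFTTTT
  ..FTTT
Step 2: 5 trees catch fire, 5 burn out
  TTTTT.
  FTTTT.
  .FTTTT
  ..FTTT
  ..FTTT
  ...FTT
Step 3: 6 trees catch fire, 5 burn out
  FTTTT.
  .FTTT.
  ..FTTT
  ...FTT
  ...FTT
  ....FT

FTTTT.
.FTTT.
..FTTT
...FTT
...FTT
....FT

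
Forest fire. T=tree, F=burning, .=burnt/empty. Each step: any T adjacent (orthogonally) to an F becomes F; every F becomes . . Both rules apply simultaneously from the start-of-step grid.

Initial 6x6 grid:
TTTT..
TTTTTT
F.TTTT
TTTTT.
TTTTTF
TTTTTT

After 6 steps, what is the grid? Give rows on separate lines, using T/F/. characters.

Step 1: 4 trees catch fire, 2 burn out
  TTTT..
  FTTTTT
  ..TTTT
  FTTTT.
  TTTTF.
  TTTTTF
Step 2: 7 trees catch fire, 4 burn out
  FTTT..
  .FTTTT
  ..TTTT
  .FTTF.
  FTTF..
  TTTTF.
Step 3: 9 trees catch fire, 7 burn out
  .FTT..
  ..FTTT
  ..TTFT
  ..FF..
  .FF...
  FTTF..
Step 4: 8 trees catch fire, 9 burn out
  ..FT..
  ...FFT
  ..FF.F
  ......
  ......
  .FF...
Step 5: 2 trees catch fire, 8 burn out
  ...F..
  .....F
  ......
  ......
  ......
  ......
Step 6: 0 trees catch fire, 2 burn out
  ......
  ......
  ......
  ......
  ......
  ......

......
......
......
......
......
......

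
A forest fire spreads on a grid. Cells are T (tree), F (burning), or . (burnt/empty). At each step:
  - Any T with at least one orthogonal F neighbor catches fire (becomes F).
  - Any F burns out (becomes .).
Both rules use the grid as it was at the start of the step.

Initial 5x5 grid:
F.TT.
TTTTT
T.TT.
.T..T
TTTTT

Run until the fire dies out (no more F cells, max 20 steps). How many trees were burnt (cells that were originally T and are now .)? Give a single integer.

Answer: 10

Derivation:
Step 1: +1 fires, +1 burnt (F count now 1)
Step 2: +2 fires, +1 burnt (F count now 2)
Step 3: +1 fires, +2 burnt (F count now 1)
Step 4: +3 fires, +1 burnt (F count now 3)
Step 5: +3 fires, +3 burnt (F count now 3)
Step 6: +0 fires, +3 burnt (F count now 0)
Fire out after step 6
Initially T: 17, now '.': 18
Total burnt (originally-T cells now '.'): 10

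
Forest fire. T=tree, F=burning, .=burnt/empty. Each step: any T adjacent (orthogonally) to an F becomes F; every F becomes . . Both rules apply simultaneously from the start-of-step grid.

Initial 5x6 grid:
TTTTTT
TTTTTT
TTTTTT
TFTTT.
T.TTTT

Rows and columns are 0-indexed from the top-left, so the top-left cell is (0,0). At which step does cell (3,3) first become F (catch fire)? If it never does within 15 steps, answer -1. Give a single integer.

Step 1: cell (3,3)='T' (+3 fires, +1 burnt)
Step 2: cell (3,3)='F' (+6 fires, +3 burnt)
  -> target ignites at step 2
Step 3: cell (3,3)='.' (+6 fires, +6 burnt)
Step 4: cell (3,3)='.' (+5 fires, +6 burnt)
Step 5: cell (3,3)='.' (+4 fires, +5 burnt)
Step 6: cell (3,3)='.' (+2 fires, +4 burnt)
Step 7: cell (3,3)='.' (+1 fires, +2 burnt)
Step 8: cell (3,3)='.' (+0 fires, +1 burnt)
  fire out at step 8

2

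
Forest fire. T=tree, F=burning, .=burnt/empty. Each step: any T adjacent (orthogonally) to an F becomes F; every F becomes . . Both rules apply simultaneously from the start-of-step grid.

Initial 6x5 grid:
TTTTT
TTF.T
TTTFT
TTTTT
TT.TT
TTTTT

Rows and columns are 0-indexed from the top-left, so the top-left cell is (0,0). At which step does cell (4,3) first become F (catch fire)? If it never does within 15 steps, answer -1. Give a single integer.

Step 1: cell (4,3)='T' (+5 fires, +2 burnt)
Step 2: cell (4,3)='F' (+8 fires, +5 burnt)
  -> target ignites at step 2
Step 3: cell (4,3)='.' (+6 fires, +8 burnt)
Step 4: cell (4,3)='.' (+4 fires, +6 burnt)
Step 5: cell (4,3)='.' (+2 fires, +4 burnt)
Step 6: cell (4,3)='.' (+1 fires, +2 burnt)
Step 7: cell (4,3)='.' (+0 fires, +1 burnt)
  fire out at step 7

2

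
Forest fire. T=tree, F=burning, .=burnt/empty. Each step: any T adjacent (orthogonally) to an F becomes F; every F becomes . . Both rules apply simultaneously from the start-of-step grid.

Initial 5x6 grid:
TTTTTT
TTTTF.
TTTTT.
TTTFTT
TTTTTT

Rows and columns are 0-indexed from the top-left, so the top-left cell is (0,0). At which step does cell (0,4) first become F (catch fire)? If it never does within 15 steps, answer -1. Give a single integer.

Step 1: cell (0,4)='F' (+7 fires, +2 burnt)
  -> target ignites at step 1
Step 2: cell (0,4)='.' (+8 fires, +7 burnt)
Step 3: cell (0,4)='.' (+6 fires, +8 burnt)
Step 4: cell (0,4)='.' (+4 fires, +6 burnt)
Step 5: cell (0,4)='.' (+1 fires, +4 burnt)
Step 6: cell (0,4)='.' (+0 fires, +1 burnt)
  fire out at step 6

1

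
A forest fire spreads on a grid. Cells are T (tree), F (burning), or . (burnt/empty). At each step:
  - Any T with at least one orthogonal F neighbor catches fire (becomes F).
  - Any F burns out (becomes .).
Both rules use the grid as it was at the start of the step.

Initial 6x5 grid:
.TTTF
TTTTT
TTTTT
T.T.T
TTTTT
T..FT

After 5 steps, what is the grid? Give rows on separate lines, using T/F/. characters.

Step 1: 4 trees catch fire, 2 burn out
  .TTF.
  TTTTF
  TTTTT
  T.T.T
  TTTFT
  T...F
Step 2: 5 trees catch fire, 4 burn out
  .TF..
  TTTF.
  TTTTF
  T.T.T
  TTF.F
  T....
Step 3: 6 trees catch fire, 5 burn out
  .F...
  TTF..
  TTTF.
  T.F.F
  TF...
  T....
Step 4: 3 trees catch fire, 6 burn out
  .....
  TF...
  TTF..
  T....
  F....
  T....
Step 5: 4 trees catch fire, 3 burn out
  .....
  F....
  TF...
  F....
  .....
  F....

.....
F....
TF...
F....
.....
F....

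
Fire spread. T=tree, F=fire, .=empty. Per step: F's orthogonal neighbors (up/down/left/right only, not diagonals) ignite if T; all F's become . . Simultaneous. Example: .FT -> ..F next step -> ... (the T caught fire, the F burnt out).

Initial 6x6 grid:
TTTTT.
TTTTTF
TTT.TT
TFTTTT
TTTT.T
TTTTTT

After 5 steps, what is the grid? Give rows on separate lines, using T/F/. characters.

Step 1: 6 trees catch fire, 2 burn out
  TTTTT.
  TTTTF.
  TFT.TF
  F.FTTT
  TFTT.T
  TTTTTT
Step 2: 11 trees catch fire, 6 burn out
  TTTTF.
  TFTF..
  F.F.F.
  ...FTF
  F.FT.T
  TFTTTT
Step 3: 9 trees catch fire, 11 burn out
  TFTF..
  F.F...
  ......
  ....F.
  ...F.F
  F.FTTT
Step 4: 4 trees catch fire, 9 burn out
  F.F...
  ......
  ......
  ......
  ......
  ...FTF
Step 5: 1 trees catch fire, 4 burn out
  ......
  ......
  ......
  ......
  ......
  ....F.

......
......
......
......
......
....F.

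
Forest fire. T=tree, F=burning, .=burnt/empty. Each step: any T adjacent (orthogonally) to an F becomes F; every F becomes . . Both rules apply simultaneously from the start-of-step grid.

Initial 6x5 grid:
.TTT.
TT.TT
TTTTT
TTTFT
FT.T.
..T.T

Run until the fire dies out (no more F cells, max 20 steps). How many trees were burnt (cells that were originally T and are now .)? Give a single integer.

Answer: 18

Derivation:
Step 1: +6 fires, +2 burnt (F count now 6)
Step 2: +5 fires, +6 burnt (F count now 5)
Step 3: +4 fires, +5 burnt (F count now 4)
Step 4: +2 fires, +4 burnt (F count now 2)
Step 5: +1 fires, +2 burnt (F count now 1)
Step 6: +0 fires, +1 burnt (F count now 0)
Fire out after step 6
Initially T: 20, now '.': 28
Total burnt (originally-T cells now '.'): 18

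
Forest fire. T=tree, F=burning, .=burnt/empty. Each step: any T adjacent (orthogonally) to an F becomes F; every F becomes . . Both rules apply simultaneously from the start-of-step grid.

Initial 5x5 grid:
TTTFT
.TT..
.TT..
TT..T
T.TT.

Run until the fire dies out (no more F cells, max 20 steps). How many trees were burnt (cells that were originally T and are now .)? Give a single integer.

Answer: 11

Derivation:
Step 1: +2 fires, +1 burnt (F count now 2)
Step 2: +2 fires, +2 burnt (F count now 2)
Step 3: +3 fires, +2 burnt (F count now 3)
Step 4: +1 fires, +3 burnt (F count now 1)
Step 5: +1 fires, +1 burnt (F count now 1)
Step 6: +1 fires, +1 burnt (F count now 1)
Step 7: +1 fires, +1 burnt (F count now 1)
Step 8: +0 fires, +1 burnt (F count now 0)
Fire out after step 8
Initially T: 14, now '.': 22
Total burnt (originally-T cells now '.'): 11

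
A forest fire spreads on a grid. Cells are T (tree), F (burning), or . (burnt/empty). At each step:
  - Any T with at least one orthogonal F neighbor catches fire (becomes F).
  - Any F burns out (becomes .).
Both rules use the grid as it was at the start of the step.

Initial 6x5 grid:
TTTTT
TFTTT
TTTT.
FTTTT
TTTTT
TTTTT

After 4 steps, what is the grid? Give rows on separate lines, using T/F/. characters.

Step 1: 7 trees catch fire, 2 burn out
  TFTTT
  F.FTT
  FFTT.
  .FTTT
  FTTTT
  TTTTT
Step 2: 7 trees catch fire, 7 burn out
  F.FTT
  ...FT
  ..FT.
  ..FTT
  .FTTT
  FTTTT
Step 3: 6 trees catch fire, 7 burn out
  ...FT
  ....F
  ...F.
  ...FT
  ..FTT
  .FTTT
Step 4: 4 trees catch fire, 6 burn out
  ....F
  .....
  .....
  ....F
  ...FT
  ..FTT

....F
.....
.....
....F
...FT
..FTT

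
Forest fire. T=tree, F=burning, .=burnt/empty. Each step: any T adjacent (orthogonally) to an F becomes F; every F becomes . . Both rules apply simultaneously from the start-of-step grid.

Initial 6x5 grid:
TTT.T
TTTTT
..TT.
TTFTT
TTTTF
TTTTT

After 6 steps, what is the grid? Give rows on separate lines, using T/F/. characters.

Step 1: 7 trees catch fire, 2 burn out
  TTT.T
  TTTTT
  ..FT.
  TF.FF
  TTFF.
  TTTTF
Step 2: 6 trees catch fire, 7 burn out
  TTT.T
  TTFTT
  ...F.
  F....
  TF...
  TTFF.
Step 3: 5 trees catch fire, 6 burn out
  TTF.T
  TF.FT
  .....
  .....
  F....
  TF...
Step 4: 4 trees catch fire, 5 burn out
  TF..T
  F...F
  .....
  .....
  .....
  F....
Step 5: 2 trees catch fire, 4 burn out
  F...F
  .....
  .....
  .....
  .....
  .....
Step 6: 0 trees catch fire, 2 burn out
  .....
  .....
  .....
  .....
  .....
  .....

.....
.....
.....
.....
.....
.....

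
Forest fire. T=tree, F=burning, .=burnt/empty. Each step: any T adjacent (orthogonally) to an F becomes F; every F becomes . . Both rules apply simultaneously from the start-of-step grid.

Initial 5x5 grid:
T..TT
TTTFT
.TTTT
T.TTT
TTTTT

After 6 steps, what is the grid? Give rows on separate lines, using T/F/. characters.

Step 1: 4 trees catch fire, 1 burn out
  T..FT
  TTF.F
  .TTFT
  T.TTT
  TTTTT
Step 2: 5 trees catch fire, 4 burn out
  T...F
  TF...
  .TF.F
  T.TFT
  TTTTT
Step 3: 5 trees catch fire, 5 burn out
  T....
  F....
  .F...
  T.F.F
  TTTFT
Step 4: 3 trees catch fire, 5 burn out
  F....
  .....
  .....
  T....
  TTF.F
Step 5: 1 trees catch fire, 3 burn out
  .....
  .....
  .....
  T....
  TF...
Step 6: 1 trees catch fire, 1 burn out
  .....
  .....
  .....
  T....
  F....

.....
.....
.....
T....
F....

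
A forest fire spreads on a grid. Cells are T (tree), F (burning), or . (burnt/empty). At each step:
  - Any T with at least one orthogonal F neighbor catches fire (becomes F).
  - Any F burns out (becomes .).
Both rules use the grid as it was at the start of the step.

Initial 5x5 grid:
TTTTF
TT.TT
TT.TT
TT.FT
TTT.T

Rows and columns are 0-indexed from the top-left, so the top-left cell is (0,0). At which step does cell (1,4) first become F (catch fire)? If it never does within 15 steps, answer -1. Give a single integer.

Step 1: cell (1,4)='F' (+4 fires, +2 burnt)
  -> target ignites at step 1
Step 2: cell (1,4)='.' (+4 fires, +4 burnt)
Step 3: cell (1,4)='.' (+1 fires, +4 burnt)
Step 4: cell (1,4)='.' (+2 fires, +1 burnt)
Step 5: cell (1,4)='.' (+2 fires, +2 burnt)
Step 6: cell (1,4)='.' (+2 fires, +2 burnt)
Step 7: cell (1,4)='.' (+2 fires, +2 burnt)
Step 8: cell (1,4)='.' (+2 fires, +2 burnt)
Step 9: cell (1,4)='.' (+0 fires, +2 burnt)
  fire out at step 9

1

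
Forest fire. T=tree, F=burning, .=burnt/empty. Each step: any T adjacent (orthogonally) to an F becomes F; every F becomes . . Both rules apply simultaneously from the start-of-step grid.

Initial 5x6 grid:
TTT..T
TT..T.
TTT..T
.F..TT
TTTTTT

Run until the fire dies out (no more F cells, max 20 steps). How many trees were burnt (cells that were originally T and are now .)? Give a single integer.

Step 1: +2 fires, +1 burnt (F count now 2)
Step 2: +5 fires, +2 burnt (F count now 5)
Step 3: +3 fires, +5 burnt (F count now 3)
Step 4: +3 fires, +3 burnt (F count now 3)
Step 5: +2 fires, +3 burnt (F count now 2)
Step 6: +1 fires, +2 burnt (F count now 1)
Step 7: +1 fires, +1 burnt (F count now 1)
Step 8: +0 fires, +1 burnt (F count now 0)
Fire out after step 8
Initially T: 19, now '.': 28
Total burnt (originally-T cells now '.'): 17

Answer: 17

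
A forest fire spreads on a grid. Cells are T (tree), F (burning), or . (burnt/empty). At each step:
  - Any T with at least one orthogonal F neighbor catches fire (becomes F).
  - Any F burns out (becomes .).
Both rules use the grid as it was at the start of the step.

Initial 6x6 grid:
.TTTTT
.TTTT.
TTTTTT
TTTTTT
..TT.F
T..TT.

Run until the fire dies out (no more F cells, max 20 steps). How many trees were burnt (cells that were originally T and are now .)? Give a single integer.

Step 1: +1 fires, +1 burnt (F count now 1)
Step 2: +2 fires, +1 burnt (F count now 2)
Step 3: +2 fires, +2 burnt (F count now 2)
Step 4: +4 fires, +2 burnt (F count now 4)
Step 5: +6 fires, +4 burnt (F count now 6)
Step 6: +6 fires, +6 burnt (F count now 6)
Step 7: +3 fires, +6 burnt (F count now 3)
Step 8: +1 fires, +3 burnt (F count now 1)
Step 9: +0 fires, +1 burnt (F count now 0)
Fire out after step 9
Initially T: 26, now '.': 35
Total burnt (originally-T cells now '.'): 25

Answer: 25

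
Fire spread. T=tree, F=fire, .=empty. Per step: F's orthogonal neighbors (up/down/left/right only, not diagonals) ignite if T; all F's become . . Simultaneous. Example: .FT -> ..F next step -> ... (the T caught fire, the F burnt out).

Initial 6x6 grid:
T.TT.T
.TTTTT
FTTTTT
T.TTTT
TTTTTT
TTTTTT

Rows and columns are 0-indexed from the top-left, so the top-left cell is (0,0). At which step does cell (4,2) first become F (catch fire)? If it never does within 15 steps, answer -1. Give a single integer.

Step 1: cell (4,2)='T' (+2 fires, +1 burnt)
Step 2: cell (4,2)='T' (+3 fires, +2 burnt)
Step 3: cell (4,2)='T' (+5 fires, +3 burnt)
Step 4: cell (4,2)='F' (+6 fires, +5 burnt)
  -> target ignites at step 4
Step 5: cell (4,2)='.' (+6 fires, +6 burnt)
Step 6: cell (4,2)='.' (+4 fires, +6 burnt)
Step 7: cell (4,2)='.' (+3 fires, +4 burnt)
Step 8: cell (4,2)='.' (+1 fires, +3 burnt)
Step 9: cell (4,2)='.' (+0 fires, +1 burnt)
  fire out at step 9

4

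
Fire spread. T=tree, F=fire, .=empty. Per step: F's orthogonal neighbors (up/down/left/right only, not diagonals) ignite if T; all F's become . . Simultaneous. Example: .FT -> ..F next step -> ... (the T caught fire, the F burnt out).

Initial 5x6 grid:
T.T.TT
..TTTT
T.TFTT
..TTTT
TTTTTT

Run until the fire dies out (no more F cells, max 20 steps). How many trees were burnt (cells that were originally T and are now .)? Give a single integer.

Answer: 20

Derivation:
Step 1: +4 fires, +1 burnt (F count now 4)
Step 2: +6 fires, +4 burnt (F count now 6)
Step 3: +6 fires, +6 burnt (F count now 6)
Step 4: +3 fires, +6 burnt (F count now 3)
Step 5: +1 fires, +3 burnt (F count now 1)
Step 6: +0 fires, +1 burnt (F count now 0)
Fire out after step 6
Initially T: 22, now '.': 28
Total burnt (originally-T cells now '.'): 20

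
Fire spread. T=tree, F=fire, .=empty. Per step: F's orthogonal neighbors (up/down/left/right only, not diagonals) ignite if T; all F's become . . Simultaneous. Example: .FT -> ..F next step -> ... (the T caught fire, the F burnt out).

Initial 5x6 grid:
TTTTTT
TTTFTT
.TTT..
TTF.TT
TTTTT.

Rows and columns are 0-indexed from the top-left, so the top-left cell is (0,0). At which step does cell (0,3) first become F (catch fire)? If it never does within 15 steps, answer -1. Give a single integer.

Step 1: cell (0,3)='F' (+7 fires, +2 burnt)
  -> target ignites at step 1
Step 2: cell (0,3)='.' (+8 fires, +7 burnt)
Step 3: cell (0,3)='.' (+5 fires, +8 burnt)
Step 4: cell (0,3)='.' (+2 fires, +5 burnt)
Step 5: cell (0,3)='.' (+1 fires, +2 burnt)
Step 6: cell (0,3)='.' (+0 fires, +1 burnt)
  fire out at step 6

1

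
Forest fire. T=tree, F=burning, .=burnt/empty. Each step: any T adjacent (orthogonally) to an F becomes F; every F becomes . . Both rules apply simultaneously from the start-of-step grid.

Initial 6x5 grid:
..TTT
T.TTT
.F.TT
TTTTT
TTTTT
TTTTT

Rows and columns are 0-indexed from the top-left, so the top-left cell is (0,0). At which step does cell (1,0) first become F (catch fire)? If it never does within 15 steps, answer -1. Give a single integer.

Step 1: cell (1,0)='T' (+1 fires, +1 burnt)
Step 2: cell (1,0)='T' (+3 fires, +1 burnt)
Step 3: cell (1,0)='T' (+4 fires, +3 burnt)
Step 4: cell (1,0)='T' (+5 fires, +4 burnt)
Step 5: cell (1,0)='T' (+4 fires, +5 burnt)
Step 6: cell (1,0)='T' (+4 fires, +4 burnt)
Step 7: cell (1,0)='T' (+2 fires, +4 burnt)
Step 8: cell (1,0)='T' (+0 fires, +2 burnt)
  fire out at step 8
Target never catches fire within 15 steps

-1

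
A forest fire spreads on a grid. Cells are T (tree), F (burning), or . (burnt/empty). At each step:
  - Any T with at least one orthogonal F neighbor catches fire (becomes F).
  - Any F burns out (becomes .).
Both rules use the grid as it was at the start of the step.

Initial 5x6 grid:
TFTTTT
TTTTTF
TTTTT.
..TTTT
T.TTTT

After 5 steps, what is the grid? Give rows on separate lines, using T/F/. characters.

Step 1: 5 trees catch fire, 2 burn out
  F.FTTF
  TFTTF.
  TTTTT.
  ..TTTT
  T.TTTT
Step 2: 7 trees catch fire, 5 burn out
  ...FF.
  F.FF..
  TFTTF.
  ..TTTT
  T.TTTT
Step 3: 4 trees catch fire, 7 burn out
  ......
  ......
  F.FF..
  ..TTFT
  T.TTTT
Step 4: 4 trees catch fire, 4 burn out
  ......
  ......
  ......
  ..FF.F
  T.TTFT
Step 5: 3 trees catch fire, 4 burn out
  ......
  ......
  ......
  ......
  T.FF.F

......
......
......
......
T.FF.F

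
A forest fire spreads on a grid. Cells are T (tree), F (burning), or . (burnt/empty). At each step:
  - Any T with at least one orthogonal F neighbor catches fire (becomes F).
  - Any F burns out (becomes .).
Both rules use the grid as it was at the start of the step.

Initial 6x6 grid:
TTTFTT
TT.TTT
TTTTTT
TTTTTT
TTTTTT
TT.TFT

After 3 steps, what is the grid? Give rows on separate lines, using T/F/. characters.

Step 1: 6 trees catch fire, 2 burn out
  TTF.FT
  TT.FTT
  TTTTTT
  TTTTTT
  TTTTFT
  TT.F.F
Step 2: 7 trees catch fire, 6 burn out
  TF...F
  TT..FT
  TTTFTT
  TTTTFT
  TTTF.F
  TT....
Step 3: 8 trees catch fire, 7 burn out
  F.....
  TF...F
  TTF.FT
  TTTF.F
  TTF...
  TT....

F.....
TF...F
TTF.FT
TTTF.F
TTF...
TT....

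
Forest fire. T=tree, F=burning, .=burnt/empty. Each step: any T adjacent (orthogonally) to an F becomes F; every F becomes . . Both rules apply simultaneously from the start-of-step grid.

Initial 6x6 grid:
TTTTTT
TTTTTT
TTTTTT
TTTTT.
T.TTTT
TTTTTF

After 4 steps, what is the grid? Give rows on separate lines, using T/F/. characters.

Step 1: 2 trees catch fire, 1 burn out
  TTTTTT
  TTTTTT
  TTTTTT
  TTTTT.
  T.TTTF
  TTTTF.
Step 2: 2 trees catch fire, 2 burn out
  TTTTTT
  TTTTTT
  TTTTTT
  TTTTT.
  T.TTF.
  TTTF..
Step 3: 3 trees catch fire, 2 burn out
  TTTTTT
  TTTTTT
  TTTTTT
  TTTTF.
  T.TF..
  TTF...
Step 4: 4 trees catch fire, 3 burn out
  TTTTTT
  TTTTTT
  TTTTFT
  TTTF..
  T.F...
  TF....

TTTTTT
TTTTTT
TTTTFT
TTTF..
T.F...
TF....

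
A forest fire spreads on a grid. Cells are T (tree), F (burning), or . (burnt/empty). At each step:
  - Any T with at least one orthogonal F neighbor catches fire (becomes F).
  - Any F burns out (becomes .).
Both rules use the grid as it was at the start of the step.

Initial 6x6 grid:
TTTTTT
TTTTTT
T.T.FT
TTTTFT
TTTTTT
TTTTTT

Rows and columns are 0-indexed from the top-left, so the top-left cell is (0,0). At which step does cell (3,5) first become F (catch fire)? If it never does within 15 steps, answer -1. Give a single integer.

Step 1: cell (3,5)='F' (+5 fires, +2 burnt)
  -> target ignites at step 1
Step 2: cell (3,5)='.' (+7 fires, +5 burnt)
Step 3: cell (3,5)='.' (+8 fires, +7 burnt)
Step 4: cell (3,5)='.' (+5 fires, +8 burnt)
Step 5: cell (3,5)='.' (+5 fires, +5 burnt)
Step 6: cell (3,5)='.' (+2 fires, +5 burnt)
Step 7: cell (3,5)='.' (+0 fires, +2 burnt)
  fire out at step 7

1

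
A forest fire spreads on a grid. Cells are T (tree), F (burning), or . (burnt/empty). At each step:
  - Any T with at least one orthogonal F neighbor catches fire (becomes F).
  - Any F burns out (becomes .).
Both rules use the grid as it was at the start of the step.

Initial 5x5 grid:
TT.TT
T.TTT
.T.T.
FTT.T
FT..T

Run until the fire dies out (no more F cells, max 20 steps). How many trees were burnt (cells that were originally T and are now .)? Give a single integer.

Answer: 4

Derivation:
Step 1: +2 fires, +2 burnt (F count now 2)
Step 2: +2 fires, +2 burnt (F count now 2)
Step 3: +0 fires, +2 burnt (F count now 0)
Fire out after step 3
Initially T: 15, now '.': 14
Total burnt (originally-T cells now '.'): 4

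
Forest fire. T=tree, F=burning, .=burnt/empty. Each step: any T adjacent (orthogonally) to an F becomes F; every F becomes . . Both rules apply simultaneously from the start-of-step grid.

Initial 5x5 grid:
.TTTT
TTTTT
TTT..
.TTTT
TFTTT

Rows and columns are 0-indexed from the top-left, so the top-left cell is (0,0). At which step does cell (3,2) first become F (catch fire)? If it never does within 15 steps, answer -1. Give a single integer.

Step 1: cell (3,2)='T' (+3 fires, +1 burnt)
Step 2: cell (3,2)='F' (+3 fires, +3 burnt)
  -> target ignites at step 2
Step 3: cell (3,2)='.' (+5 fires, +3 burnt)
Step 4: cell (3,2)='.' (+4 fires, +5 burnt)
Step 5: cell (3,2)='.' (+2 fires, +4 burnt)
Step 6: cell (3,2)='.' (+2 fires, +2 burnt)
Step 7: cell (3,2)='.' (+1 fires, +2 burnt)
Step 8: cell (3,2)='.' (+0 fires, +1 burnt)
  fire out at step 8

2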